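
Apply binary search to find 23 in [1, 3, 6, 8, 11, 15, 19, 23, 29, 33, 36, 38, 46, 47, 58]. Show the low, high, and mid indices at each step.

Binary search for 23 in [1, 3, 6, 8, 11, 15, 19, 23, 29, 33, 36, 38, 46, 47, 58]:

lo=0, hi=14, mid=7, arr[mid]=23 -> Found target at index 7!

Binary search finds 23 at index 7 after 1 comparisons. The search repeatedly halves the search space by comparing with the middle element.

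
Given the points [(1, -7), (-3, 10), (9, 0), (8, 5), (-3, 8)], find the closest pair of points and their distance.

Computing all pairwise distances among 5 points:

d((1, -7), (-3, 10)) = 17.4642
d((1, -7), (9, 0)) = 10.6301
d((1, -7), (8, 5)) = 13.8924
d((1, -7), (-3, 8)) = 15.5242
d((-3, 10), (9, 0)) = 15.6205
d((-3, 10), (8, 5)) = 12.083
d((-3, 10), (-3, 8)) = 2.0 <-- minimum
d((9, 0), (8, 5)) = 5.099
d((9, 0), (-3, 8)) = 14.4222
d((8, 5), (-3, 8)) = 11.4018

Closest pair: (-3, 10) and (-3, 8) with distance 2.0

The closest pair is (-3, 10) and (-3, 8) with Euclidean distance 2.0. For 5 points, brute-force pairwise comparison is shown above. For large n, the divide-and-conquer algorithm (sort by x, recurse on halves, check the dividing strip) achieves O(n log n).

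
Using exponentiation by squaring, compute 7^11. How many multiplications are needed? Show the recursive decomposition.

Computing 7^11 by squaring (build up from 7^1; each line after the first costs one multiplication):

7^1 = 7
7^2 = (7^1)^2 = 7^2 = 49
7^4 = (7^2)^2 = 49^2 = 2401
7^5 = 7 * 7^4 = 7 * 2401 = 16807
7^10 = (7^5)^2 = 16807^2 = 282475249
7^11 = 7 * 7^10 = 7 * 282475249 = 1977326743

Result: 1977326743
Multiplications needed: 5 (5 lines after 7^1)

7^11 = 1977326743. Using exponentiation by squaring, this requires 5 multiplications. The key idea: if the exponent is even, square the half-power; if odd, multiply by the base once.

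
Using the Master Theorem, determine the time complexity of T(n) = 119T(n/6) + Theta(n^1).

Master Theorem for T(n) = 119T(n/6) + O(n^1):

a = 119, b = 6, c = 1
log_b(a) = log_6(119) = 2.6673

Case 1: c = 1 < log_6(119) = 2.6673
T(n) = O(n^(log_6 119))

For T(n) = 119T(n/6) + O(n^1): log_6(119) = 2.6673. This is Case 1 of the Master Theorem (c < log_b(a), work dominated by leaves), giving O(n^(log_6 119)).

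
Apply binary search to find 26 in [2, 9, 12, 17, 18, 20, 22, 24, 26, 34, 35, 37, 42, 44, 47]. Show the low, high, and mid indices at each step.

Binary search for 26 in [2, 9, 12, 17, 18, 20, 22, 24, 26, 34, 35, 37, 42, 44, 47]:

lo=0, hi=14, mid=7, arr[mid]=24 -> 24 < 26, search right half
lo=8, hi=14, mid=11, arr[mid]=37 -> 37 > 26, search left half
lo=8, hi=10, mid=9, arr[mid]=34 -> 34 > 26, search left half
lo=8, hi=8, mid=8, arr[mid]=26 -> Found target at index 8!

Binary search finds 26 at index 8 after 4 comparisons. The search repeatedly halves the search space by comparing with the middle element.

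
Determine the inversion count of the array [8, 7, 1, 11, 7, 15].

Finding inversions in [8, 7, 1, 11, 7, 15]:

(0, 1): arr[0]=8 > arr[1]=7
(0, 2): arr[0]=8 > arr[2]=1
(0, 4): arr[0]=8 > arr[4]=7
(1, 2): arr[1]=7 > arr[2]=1
(3, 4): arr[3]=11 > arr[4]=7

Total inversions: 5

The array has 5 inversion(s): (0,1), (0,2), (0,4), (1,2), (3,4). Each pair (i,j) satisfies i < j and arr[i] > arr[j].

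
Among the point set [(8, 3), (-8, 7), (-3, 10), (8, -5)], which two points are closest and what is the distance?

Computing all pairwise distances among 4 points:

d((8, 3), (-8, 7)) = 16.4924
d((8, 3), (-3, 10)) = 13.0384
d((8, 3), (8, -5)) = 8.0
d((-8, 7), (-3, 10)) = 5.831 <-- minimum
d((-8, 7), (8, -5)) = 20.0
d((-3, 10), (8, -5)) = 18.6011

Closest pair: (-8, 7) and (-3, 10) with distance 5.831

The closest pair is (-8, 7) and (-3, 10) with Euclidean distance 5.831. For 4 points, brute-force pairwise comparison is shown above. For large n, the divide-and-conquer algorithm (sort by x, recurse on halves, check the dividing strip) achieves O(n log n).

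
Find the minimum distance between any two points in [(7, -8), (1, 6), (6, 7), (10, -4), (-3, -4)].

Computing all pairwise distances among 5 points:

d((7, -8), (1, 6)) = 15.2315
d((7, -8), (6, 7)) = 15.0333
d((7, -8), (10, -4)) = 5.0 <-- minimum
d((7, -8), (-3, -4)) = 10.7703
d((1, 6), (6, 7)) = 5.099
d((1, 6), (10, -4)) = 13.4536
d((1, 6), (-3, -4)) = 10.7703
d((6, 7), (10, -4)) = 11.7047
d((6, 7), (-3, -4)) = 14.2127
d((10, -4), (-3, -4)) = 13.0

Closest pair: (7, -8) and (10, -4) with distance 5.0

The closest pair is (7, -8) and (10, -4) with Euclidean distance 5.0. For 5 points, brute-force pairwise comparison is shown above. For large n, the divide-and-conquer algorithm (sort by x, recurse on halves, check the dividing strip) achieves O(n log n).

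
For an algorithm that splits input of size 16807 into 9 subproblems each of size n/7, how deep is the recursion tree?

For divide and conquer with division factor 7:

Problem sizes at each level:
Level 0: 16807
Level 1: 2401
Level 2: 343
Level 3: 49
Level 4: 7
Level 5: 1

The root is level 0 and the size-1 base case is level 5 (the tree spans levels 0 through 5, i.e. 6 levels counting the root), so the depth is the number of divisions: log_7(16807) = 5

The recursion tree depth is log_7(16807) = 5. At each level, the problem size is divided by 7, so it takes 5 divisions to reduce to a base case of size 1. The algorithm makes 9 recursive calls at each level.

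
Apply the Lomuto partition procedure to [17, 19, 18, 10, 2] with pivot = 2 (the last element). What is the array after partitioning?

Lomuto partition with pivot = 2:

Initial array: [17, 19, 18, 10, 2]

arr[0]=17 > 2: no swap
arr[1]=19 > 2: no swap
arr[2]=18 > 2: no swap
arr[3]=10 > 2: no swap

Place pivot at position 0: [2, 19, 18, 10, 17]
Pivot position: 0

After partitioning with pivot 2, the array becomes [2, 19, 18, 10, 17]. The pivot is placed at index 0. All elements to the left of the pivot are <= 2, and all elements to the right are > 2.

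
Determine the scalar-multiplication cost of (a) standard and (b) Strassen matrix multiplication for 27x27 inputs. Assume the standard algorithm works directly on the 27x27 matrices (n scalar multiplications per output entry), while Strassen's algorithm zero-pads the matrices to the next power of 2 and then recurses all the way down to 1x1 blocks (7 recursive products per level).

Matrix multiplication for 27x27 matrices:

Strassen's algorithm requires power-of-2 dimensions. Pad 27x27 to 32x32 (next power of 2).

Standard algorithm: 27^3 = 19683 multiplications
Strassen's algorithm: 7^(log2(32)) = 7^5 = 16807 multiplications
Savings: 19683 - 16807 = 2876 multiplications

Standard: 19683 multiplications (27^3). Strassen: 16807 multiplications (7^5, after padding to 32x32). Strassen reduces 8 recursive multiplications to 7 at each level.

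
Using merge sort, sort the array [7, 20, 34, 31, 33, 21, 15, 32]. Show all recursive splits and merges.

Merge sort trace:

Split: [7, 20, 34, 31, 33, 21, 15, 32] -> [7, 20, 34, 31] and [33, 21, 15, 32]
  Split: [7, 20, 34, 31] -> [7, 20] and [34, 31]
    Split: [7, 20] -> [7] and [20]
    Merge: [7] + [20] -> [7, 20]
    Split: [34, 31] -> [34] and [31]
    Merge: [34] + [31] -> [31, 34]
  Merge: [7, 20] + [31, 34] -> [7, 20, 31, 34]
  Split: [33, 21, 15, 32] -> [33, 21] and [15, 32]
    Split: [33, 21] -> [33] and [21]
    Merge: [33] + [21] -> [21, 33]
    Split: [15, 32] -> [15] and [32]
    Merge: [15] + [32] -> [15, 32]
  Merge: [21, 33] + [15, 32] -> [15, 21, 32, 33]
Merge: [7, 20, 31, 34] + [15, 21, 32, 33] -> [7, 15, 20, 21, 31, 32, 33, 34]

Final sorted array: [7, 15, 20, 21, 31, 32, 33, 34]

The merge sort proceeds by recursively splitting the array and merging sorted halves.
After all merges, the sorted array is [7, 15, 20, 21, 31, 32, 33, 34].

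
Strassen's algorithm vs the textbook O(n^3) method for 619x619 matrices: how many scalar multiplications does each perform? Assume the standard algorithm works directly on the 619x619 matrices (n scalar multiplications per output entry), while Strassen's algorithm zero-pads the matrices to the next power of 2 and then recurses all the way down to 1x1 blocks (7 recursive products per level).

Matrix multiplication for 619x619 matrices:

Strassen's algorithm requires power-of-2 dimensions. Pad 619x619 to 1024x1024 (next power of 2).

Standard algorithm: 619^3 = 237176659 multiplications
Strassen's algorithm: 7^(log2(1024)) = 7^10 = 282475249 multiplications
Difference: 237176659 - 282475249 = -45298590 (Strassen uses MORE here due to padding overhead — for small or just-over-power-of-2 n, padding can outweigh the per-level savings)

Standard: 237176659 multiplications (619^3). Strassen: 282475249 multiplications (7^10, after padding to 1024x1024). Strassen reduces 8 recursive multiplications to 7 at each level.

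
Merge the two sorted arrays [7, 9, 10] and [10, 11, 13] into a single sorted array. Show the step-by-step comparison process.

Merging process:

Compare 7 vs 10: take 7 from left. Merged: [7]
Compare 9 vs 10: take 9 from left. Merged: [7, 9]
Compare 10 vs 10: take 10 from left. Merged: [7, 9, 10]
Append remaining from right: [10, 11, 13]. Merged: [7, 9, 10, 10, 11, 13]

Final merged array: [7, 9, 10, 10, 11, 13]
Total comparisons: 3

The merged array is [7, 9, 10, 10, 11, 13], requiring 3 comparisons. The merge step runs in O(n) time where n is the total number of elements.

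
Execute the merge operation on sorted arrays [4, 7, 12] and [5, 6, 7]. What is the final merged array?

Merging process:

Compare 4 vs 5: take 4 from left. Merged: [4]
Compare 7 vs 5: take 5 from right. Merged: [4, 5]
Compare 7 vs 6: take 6 from right. Merged: [4, 5, 6]
Compare 7 vs 7: take 7 from left. Merged: [4, 5, 6, 7]
Compare 12 vs 7: take 7 from right. Merged: [4, 5, 6, 7, 7]
Append remaining from left: [12]. Merged: [4, 5, 6, 7, 7, 12]

Final merged array: [4, 5, 6, 7, 7, 12]
Total comparisons: 5

The merged array is [4, 5, 6, 7, 7, 12], requiring 5 comparisons. The merge step runs in O(n) time where n is the total number of elements.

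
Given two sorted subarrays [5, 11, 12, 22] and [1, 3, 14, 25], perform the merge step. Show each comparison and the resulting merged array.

Merging process:

Compare 5 vs 1: take 1 from right. Merged: [1]
Compare 5 vs 3: take 3 from right. Merged: [1, 3]
Compare 5 vs 14: take 5 from left. Merged: [1, 3, 5]
Compare 11 vs 14: take 11 from left. Merged: [1, 3, 5, 11]
Compare 12 vs 14: take 12 from left. Merged: [1, 3, 5, 11, 12]
Compare 22 vs 14: take 14 from right. Merged: [1, 3, 5, 11, 12, 14]
Compare 22 vs 25: take 22 from left. Merged: [1, 3, 5, 11, 12, 14, 22]
Append remaining from right: [25]. Merged: [1, 3, 5, 11, 12, 14, 22, 25]

Final merged array: [1, 3, 5, 11, 12, 14, 22, 25]
Total comparisons: 7

The merged array is [1, 3, 5, 11, 12, 14, 22, 25], requiring 7 comparisons. The merge step runs in O(n) time where n is the total number of elements.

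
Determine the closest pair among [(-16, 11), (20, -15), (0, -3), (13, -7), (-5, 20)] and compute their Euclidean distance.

Computing all pairwise distances among 5 points:

d((-16, 11), (20, -15)) = 44.4072
d((-16, 11), (0, -3)) = 21.2603
d((-16, 11), (13, -7)) = 34.1321
d((-16, 11), (-5, 20)) = 14.2127
d((20, -15), (0, -3)) = 23.3238
d((20, -15), (13, -7)) = 10.6301 <-- minimum
d((20, -15), (-5, 20)) = 43.0116
d((0, -3), (13, -7)) = 13.6015
d((0, -3), (-5, 20)) = 23.5372
d((13, -7), (-5, 20)) = 32.45

Closest pair: (20, -15) and (13, -7) with distance 10.6301

The closest pair is (20, -15) and (13, -7) with Euclidean distance 10.6301. For 5 points, brute-force pairwise comparison is shown above. For large n, the divide-and-conquer algorithm (sort by x, recurse on halves, check the dividing strip) achieves O(n log n).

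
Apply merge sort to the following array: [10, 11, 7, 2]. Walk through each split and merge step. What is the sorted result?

Merge sort trace:

Split: [10, 11, 7, 2] -> [10, 11] and [7, 2]
  Split: [10, 11] -> [10] and [11]
  Merge: [10] + [11] -> [10, 11]
  Split: [7, 2] -> [7] and [2]
  Merge: [7] + [2] -> [2, 7]
Merge: [10, 11] + [2, 7] -> [2, 7, 10, 11]

Final sorted array: [2, 7, 10, 11]

The merge sort proceeds by recursively splitting the array and merging sorted halves.
After all merges, the sorted array is [2, 7, 10, 11].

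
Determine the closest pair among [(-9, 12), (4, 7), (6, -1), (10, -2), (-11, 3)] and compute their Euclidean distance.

Computing all pairwise distances among 5 points:

d((-9, 12), (4, 7)) = 13.9284
d((-9, 12), (6, -1)) = 19.8494
d((-9, 12), (10, -2)) = 23.6008
d((-9, 12), (-11, 3)) = 9.2195
d((4, 7), (6, -1)) = 8.2462
d((4, 7), (10, -2)) = 10.8167
d((4, 7), (-11, 3)) = 15.5242
d((6, -1), (10, -2)) = 4.1231 <-- minimum
d((6, -1), (-11, 3)) = 17.4642
d((10, -2), (-11, 3)) = 21.587

Closest pair: (6, -1) and (10, -2) with distance 4.1231

The closest pair is (6, -1) and (10, -2) with Euclidean distance 4.1231. For 5 points, brute-force pairwise comparison is shown above. For large n, the divide-and-conquer algorithm (sort by x, recurse on halves, check the dividing strip) achieves O(n log n).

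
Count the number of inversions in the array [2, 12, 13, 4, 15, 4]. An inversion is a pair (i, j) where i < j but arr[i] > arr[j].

Finding inversions in [2, 12, 13, 4, 15, 4]:

(1, 3): arr[1]=12 > arr[3]=4
(1, 5): arr[1]=12 > arr[5]=4
(2, 3): arr[2]=13 > arr[3]=4
(2, 5): arr[2]=13 > arr[5]=4
(4, 5): arr[4]=15 > arr[5]=4

Total inversions: 5

The array has 5 inversion(s): (1,3), (1,5), (2,3), (2,5), (4,5). Each pair (i,j) satisfies i < j and arr[i] > arr[j].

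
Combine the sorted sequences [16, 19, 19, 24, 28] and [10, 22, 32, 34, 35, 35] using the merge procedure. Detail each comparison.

Merging process:

Compare 16 vs 10: take 10 from right. Merged: [10]
Compare 16 vs 22: take 16 from left. Merged: [10, 16]
Compare 19 vs 22: take 19 from left. Merged: [10, 16, 19]
Compare 19 vs 22: take 19 from left. Merged: [10, 16, 19, 19]
Compare 24 vs 22: take 22 from right. Merged: [10, 16, 19, 19, 22]
Compare 24 vs 32: take 24 from left. Merged: [10, 16, 19, 19, 22, 24]
Compare 28 vs 32: take 28 from left. Merged: [10, 16, 19, 19, 22, 24, 28]
Append remaining from right: [32, 34, 35, 35]. Merged: [10, 16, 19, 19, 22, 24, 28, 32, 34, 35, 35]

Final merged array: [10, 16, 19, 19, 22, 24, 28, 32, 34, 35, 35]
Total comparisons: 7

The merged array is [10, 16, 19, 19, 22, 24, 28, 32, 34, 35, 35], requiring 7 comparisons. The merge step runs in O(n) time where n is the total number of elements.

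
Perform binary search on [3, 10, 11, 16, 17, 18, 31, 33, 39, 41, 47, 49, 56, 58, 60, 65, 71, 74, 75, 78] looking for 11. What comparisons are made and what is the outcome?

Binary search for 11 in [3, 10, 11, 16, 17, 18, 31, 33, 39, 41, 47, 49, 56, 58, 60, 65, 71, 74, 75, 78]:

lo=0, hi=19, mid=9, arr[mid]=41 -> 41 > 11, search left half
lo=0, hi=8, mid=4, arr[mid]=17 -> 17 > 11, search left half
lo=0, hi=3, mid=1, arr[mid]=10 -> 10 < 11, search right half
lo=2, hi=3, mid=2, arr[mid]=11 -> Found target at index 2!

Binary search finds 11 at index 2 after 4 comparisons. The search repeatedly halves the search space by comparing with the middle element.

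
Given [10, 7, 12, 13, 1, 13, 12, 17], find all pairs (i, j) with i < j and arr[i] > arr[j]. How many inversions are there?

Finding inversions in [10, 7, 12, 13, 1, 13, 12, 17]:

(0, 1): arr[0]=10 > arr[1]=7
(0, 4): arr[0]=10 > arr[4]=1
(1, 4): arr[1]=7 > arr[4]=1
(2, 4): arr[2]=12 > arr[4]=1
(3, 4): arr[3]=13 > arr[4]=1
(3, 6): arr[3]=13 > arr[6]=12
(5, 6): arr[5]=13 > arr[6]=12

Total inversions: 7

The array has 7 inversion(s): (0,1), (0,4), (1,4), (2,4), (3,4), (3,6), (5,6). Each pair (i,j) satisfies i < j and arr[i] > arr[j].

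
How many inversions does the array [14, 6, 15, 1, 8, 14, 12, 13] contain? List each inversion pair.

Finding inversions in [14, 6, 15, 1, 8, 14, 12, 13]:

(0, 1): arr[0]=14 > arr[1]=6
(0, 3): arr[0]=14 > arr[3]=1
(0, 4): arr[0]=14 > arr[4]=8
(0, 6): arr[0]=14 > arr[6]=12
(0, 7): arr[0]=14 > arr[7]=13
(1, 3): arr[1]=6 > arr[3]=1
(2, 3): arr[2]=15 > arr[3]=1
(2, 4): arr[2]=15 > arr[4]=8
(2, 5): arr[2]=15 > arr[5]=14
(2, 6): arr[2]=15 > arr[6]=12
(2, 7): arr[2]=15 > arr[7]=13
(5, 6): arr[5]=14 > arr[6]=12
(5, 7): arr[5]=14 > arr[7]=13

Total inversions: 13

The array has 13 inversion(s): (0,1), (0,3), (0,4), (0,6), (0,7), (1,3), (2,3), (2,4), (2,5), (2,6), (2,7), (5,6), (5,7). Each pair (i,j) satisfies i < j and arr[i] > arr[j].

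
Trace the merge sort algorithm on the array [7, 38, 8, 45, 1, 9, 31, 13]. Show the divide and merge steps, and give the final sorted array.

Merge sort trace:

Split: [7, 38, 8, 45, 1, 9, 31, 13] -> [7, 38, 8, 45] and [1, 9, 31, 13]
  Split: [7, 38, 8, 45] -> [7, 38] and [8, 45]
    Split: [7, 38] -> [7] and [38]
    Merge: [7] + [38] -> [7, 38]
    Split: [8, 45] -> [8] and [45]
    Merge: [8] + [45] -> [8, 45]
  Merge: [7, 38] + [8, 45] -> [7, 8, 38, 45]
  Split: [1, 9, 31, 13] -> [1, 9] and [31, 13]
    Split: [1, 9] -> [1] and [9]
    Merge: [1] + [9] -> [1, 9]
    Split: [31, 13] -> [31] and [13]
    Merge: [31] + [13] -> [13, 31]
  Merge: [1, 9] + [13, 31] -> [1, 9, 13, 31]
Merge: [7, 8, 38, 45] + [1, 9, 13, 31] -> [1, 7, 8, 9, 13, 31, 38, 45]

Final sorted array: [1, 7, 8, 9, 13, 31, 38, 45]

The merge sort proceeds by recursively splitting the array and merging sorted halves.
After all merges, the sorted array is [1, 7, 8, 9, 13, 31, 38, 45].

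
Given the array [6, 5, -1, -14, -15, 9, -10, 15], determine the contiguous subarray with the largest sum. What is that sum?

Using Kadane's algorithm on [6, 5, -1, -14, -15, 9, -10, 15]:

Scanning through the array:
Position 1 (value 5): max_ending_here = 11, max_so_far = 11
Position 2 (value -1): max_ending_here = 10, max_so_far = 11
Position 3 (value -14): max_ending_here = -4, max_so_far = 11
Position 4 (value -15): max_ending_here = -15, max_so_far = 11
Position 5 (value 9): max_ending_here = 9, max_so_far = 11
Position 6 (value -10): max_ending_here = -1, max_so_far = 11
Position 7 (value 15): max_ending_here = 15, max_so_far = 15

Maximum subarray: [15]
Maximum sum: 15

The maximum subarray is [15] with sum 15. This subarray runs from index 7 to index 7.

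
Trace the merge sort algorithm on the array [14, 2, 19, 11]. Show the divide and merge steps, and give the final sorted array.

Merge sort trace:

Split: [14, 2, 19, 11] -> [14, 2] and [19, 11]
  Split: [14, 2] -> [14] and [2]
  Merge: [14] + [2] -> [2, 14]
  Split: [19, 11] -> [19] and [11]
  Merge: [19] + [11] -> [11, 19]
Merge: [2, 14] + [11, 19] -> [2, 11, 14, 19]

Final sorted array: [2, 11, 14, 19]

The merge sort proceeds by recursively splitting the array and merging sorted halves.
After all merges, the sorted array is [2, 11, 14, 19].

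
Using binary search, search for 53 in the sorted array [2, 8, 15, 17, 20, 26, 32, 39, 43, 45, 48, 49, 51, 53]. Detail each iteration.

Binary search for 53 in [2, 8, 15, 17, 20, 26, 32, 39, 43, 45, 48, 49, 51, 53]:

lo=0, hi=13, mid=6, arr[mid]=32 -> 32 < 53, search right half
lo=7, hi=13, mid=10, arr[mid]=48 -> 48 < 53, search right half
lo=11, hi=13, mid=12, arr[mid]=51 -> 51 < 53, search right half
lo=13, hi=13, mid=13, arr[mid]=53 -> Found target at index 13!

Binary search finds 53 at index 13 after 4 comparisons. The search repeatedly halves the search space by comparing with the middle element.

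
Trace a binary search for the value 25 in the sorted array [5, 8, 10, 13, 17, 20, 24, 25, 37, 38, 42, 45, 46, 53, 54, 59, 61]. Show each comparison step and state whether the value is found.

Binary search for 25 in [5, 8, 10, 13, 17, 20, 24, 25, 37, 38, 42, 45, 46, 53, 54, 59, 61]:

lo=0, hi=16, mid=8, arr[mid]=37 -> 37 > 25, search left half
lo=0, hi=7, mid=3, arr[mid]=13 -> 13 < 25, search right half
lo=4, hi=7, mid=5, arr[mid]=20 -> 20 < 25, search right half
lo=6, hi=7, mid=6, arr[mid]=24 -> 24 < 25, search right half
lo=7, hi=7, mid=7, arr[mid]=25 -> Found target at index 7!

Binary search finds 25 at index 7 after 5 comparisons. The search repeatedly halves the search space by comparing with the middle element.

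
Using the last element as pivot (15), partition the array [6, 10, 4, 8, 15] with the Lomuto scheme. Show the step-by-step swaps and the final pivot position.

Lomuto partition with pivot = 15:

Initial array: [6, 10, 4, 8, 15]

arr[0]=6 <= 15: swap with position 0, array becomes [6, 10, 4, 8, 15]
arr[1]=10 <= 15: swap with position 1, array becomes [6, 10, 4, 8, 15]
arr[2]=4 <= 15: swap with position 2, array becomes [6, 10, 4, 8, 15]
arr[3]=8 <= 15: swap with position 3, array becomes [6, 10, 4, 8, 15]

Place pivot at position 4: [6, 10, 4, 8, 15]
Pivot position: 4

After partitioning with pivot 15, the array becomes [6, 10, 4, 8, 15]. The pivot is placed at index 4. All elements to the left of the pivot are <= 15, and all elements to the right are > 15.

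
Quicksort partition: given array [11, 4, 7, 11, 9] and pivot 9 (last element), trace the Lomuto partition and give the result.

Lomuto partition with pivot = 9:

Initial array: [11, 4, 7, 11, 9]

arr[0]=11 > 9: no swap
arr[1]=4 <= 9: swap with position 0, array becomes [4, 11, 7, 11, 9]
arr[2]=7 <= 9: swap with position 1, array becomes [4, 7, 11, 11, 9]
arr[3]=11 > 9: no swap

Place pivot at position 2: [4, 7, 9, 11, 11]
Pivot position: 2

After partitioning with pivot 9, the array becomes [4, 7, 9, 11, 11]. The pivot is placed at index 2. All elements to the left of the pivot are <= 9, and all elements to the right are > 9.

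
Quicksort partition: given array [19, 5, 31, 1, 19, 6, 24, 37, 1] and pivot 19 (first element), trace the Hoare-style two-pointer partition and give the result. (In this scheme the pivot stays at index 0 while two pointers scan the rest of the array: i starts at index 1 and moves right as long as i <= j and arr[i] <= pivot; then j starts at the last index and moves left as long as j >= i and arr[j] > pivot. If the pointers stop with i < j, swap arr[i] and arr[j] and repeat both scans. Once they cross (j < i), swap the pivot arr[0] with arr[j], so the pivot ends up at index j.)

Hoare-style two-pointer partition with pivot = 19:

Initial array: [19, 5, 31, 1, 19, 6, 24, 37, 1]

Pointers start at i = 1, j = 8.
i stops at index 2 (arr[2]=31 > 19), j stops at index 8 (arr[8]=1 <= 19): swap arr[2] and arr[8], array becomes [19, 5, 1, 1, 19, 6, 24, 37, 31]
i ends at 6, j ends at 5: the pointers have crossed (j < i), so scanning stops.

Swap pivot arr[0] with arr[5] to place pivot at position 5: [6, 5, 1, 1, 19, 19, 24, 37, 31]
Pivot position: 5

After partitioning with pivot 19, the array becomes [6, 5, 1, 1, 19, 19, 24, 37, 31]. The pivot is placed at index 5. All elements to the left of the pivot are <= 19, and all elements to the right are > 19.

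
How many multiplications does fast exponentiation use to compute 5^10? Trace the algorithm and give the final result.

Computing 5^10 by squaring (build up from 5^1; each line after the first costs one multiplication):

5^1 = 5
5^2 = (5^1)^2 = 5^2 = 25
5^4 = (5^2)^2 = 25^2 = 625
5^5 = 5 * 5^4 = 5 * 625 = 3125
5^10 = (5^5)^2 = 3125^2 = 9765625

Result: 9765625
Multiplications needed: 4 (4 lines after 5^1)

5^10 = 9765625. Using exponentiation by squaring, this requires 4 multiplications. The key idea: if the exponent is even, square the half-power; if odd, multiply by the base once.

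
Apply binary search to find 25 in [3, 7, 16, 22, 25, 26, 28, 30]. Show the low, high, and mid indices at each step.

Binary search for 25 in [3, 7, 16, 22, 25, 26, 28, 30]:

lo=0, hi=7, mid=3, arr[mid]=22 -> 22 < 25, search right half
lo=4, hi=7, mid=5, arr[mid]=26 -> 26 > 25, search left half
lo=4, hi=4, mid=4, arr[mid]=25 -> Found target at index 4!

Binary search finds 25 at index 4 after 3 comparisons. The search repeatedly halves the search space by comparing with the middle element.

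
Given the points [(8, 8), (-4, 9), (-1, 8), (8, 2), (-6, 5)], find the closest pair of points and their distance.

Computing all pairwise distances among 5 points:

d((8, 8), (-4, 9)) = 12.0416
d((8, 8), (-1, 8)) = 9.0
d((8, 8), (8, 2)) = 6.0
d((8, 8), (-6, 5)) = 14.3178
d((-4, 9), (-1, 8)) = 3.1623 <-- minimum
d((-4, 9), (8, 2)) = 13.8924
d((-4, 9), (-6, 5)) = 4.4721
d((-1, 8), (8, 2)) = 10.8167
d((-1, 8), (-6, 5)) = 5.831
d((8, 2), (-6, 5)) = 14.3178

Closest pair: (-4, 9) and (-1, 8) with distance 3.1623

The closest pair is (-4, 9) and (-1, 8) with Euclidean distance 3.1623. For 5 points, brute-force pairwise comparison is shown above. For large n, the divide-and-conquer algorithm (sort by x, recurse on halves, check the dividing strip) achieves O(n log n).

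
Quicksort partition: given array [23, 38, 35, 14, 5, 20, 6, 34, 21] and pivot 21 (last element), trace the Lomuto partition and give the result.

Lomuto partition with pivot = 21:

Initial array: [23, 38, 35, 14, 5, 20, 6, 34, 21]

arr[0]=23 > 21: no swap
arr[1]=38 > 21: no swap
arr[2]=35 > 21: no swap
arr[3]=14 <= 21: swap with position 0, array becomes [14, 38, 35, 23, 5, 20, 6, 34, 21]
arr[4]=5 <= 21: swap with position 1, array becomes [14, 5, 35, 23, 38, 20, 6, 34, 21]
arr[5]=20 <= 21: swap with position 2, array becomes [14, 5, 20, 23, 38, 35, 6, 34, 21]
arr[6]=6 <= 21: swap with position 3, array becomes [14, 5, 20, 6, 38, 35, 23, 34, 21]
arr[7]=34 > 21: no swap

Place pivot at position 4: [14, 5, 20, 6, 21, 35, 23, 34, 38]
Pivot position: 4

After partitioning with pivot 21, the array becomes [14, 5, 20, 6, 21, 35, 23, 34, 38]. The pivot is placed at index 4. All elements to the left of the pivot are <= 21, and all elements to the right are > 21.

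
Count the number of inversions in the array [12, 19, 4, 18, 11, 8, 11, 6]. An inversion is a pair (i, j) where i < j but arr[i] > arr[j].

Finding inversions in [12, 19, 4, 18, 11, 8, 11, 6]:

(0, 2): arr[0]=12 > arr[2]=4
(0, 4): arr[0]=12 > arr[4]=11
(0, 5): arr[0]=12 > arr[5]=8
(0, 6): arr[0]=12 > arr[6]=11
(0, 7): arr[0]=12 > arr[7]=6
(1, 2): arr[1]=19 > arr[2]=4
(1, 3): arr[1]=19 > arr[3]=18
(1, 4): arr[1]=19 > arr[4]=11
(1, 5): arr[1]=19 > arr[5]=8
(1, 6): arr[1]=19 > arr[6]=11
(1, 7): arr[1]=19 > arr[7]=6
(3, 4): arr[3]=18 > arr[4]=11
(3, 5): arr[3]=18 > arr[5]=8
(3, 6): arr[3]=18 > arr[6]=11
(3, 7): arr[3]=18 > arr[7]=6
(4, 5): arr[4]=11 > arr[5]=8
(4, 7): arr[4]=11 > arr[7]=6
(5, 7): arr[5]=8 > arr[7]=6
(6, 7): arr[6]=11 > arr[7]=6

Total inversions: 19

The array has 19 inversion(s): (0,2), (0,4), (0,5), (0,6), (0,7), (1,2), (1,3), (1,4), (1,5), (1,6), (1,7), (3,4), (3,5), (3,6), (3,7), (4,5), (4,7), (5,7), (6,7). Each pair (i,j) satisfies i < j and arr[i] > arr[j].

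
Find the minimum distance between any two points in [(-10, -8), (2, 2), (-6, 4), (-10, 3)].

Computing all pairwise distances among 4 points:

d((-10, -8), (2, 2)) = 15.6205
d((-10, -8), (-6, 4)) = 12.6491
d((-10, -8), (-10, 3)) = 11.0
d((2, 2), (-6, 4)) = 8.2462
d((2, 2), (-10, 3)) = 12.0416
d((-6, 4), (-10, 3)) = 4.1231 <-- minimum

Closest pair: (-6, 4) and (-10, 3) with distance 4.1231

The closest pair is (-6, 4) and (-10, 3) with Euclidean distance 4.1231. For 4 points, brute-force pairwise comparison is shown above. For large n, the divide-and-conquer algorithm (sort by x, recurse on halves, check the dividing strip) achieves O(n log n).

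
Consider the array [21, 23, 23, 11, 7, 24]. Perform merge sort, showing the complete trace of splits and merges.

Merge sort trace:

Split: [21, 23, 23, 11, 7, 24] -> [21, 23, 23] and [11, 7, 24]
  Split: [21, 23, 23] -> [21] and [23, 23]
    Split: [23, 23] -> [23] and [23]
    Merge: [23] + [23] -> [23, 23]
  Merge: [21] + [23, 23] -> [21, 23, 23]
  Split: [11, 7, 24] -> [11] and [7, 24]
    Split: [7, 24] -> [7] and [24]
    Merge: [7] + [24] -> [7, 24]
  Merge: [11] + [7, 24] -> [7, 11, 24]
Merge: [21, 23, 23] + [7, 11, 24] -> [7, 11, 21, 23, 23, 24]

Final sorted array: [7, 11, 21, 23, 23, 24]

The merge sort proceeds by recursively splitting the array and merging sorted halves.
After all merges, the sorted array is [7, 11, 21, 23, 23, 24].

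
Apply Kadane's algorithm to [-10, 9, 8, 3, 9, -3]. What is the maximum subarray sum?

Using Kadane's algorithm on [-10, 9, 8, 3, 9, -3]:

Scanning through the array:
Position 1 (value 9): max_ending_here = 9, max_so_far = 9
Position 2 (value 8): max_ending_here = 17, max_so_far = 17
Position 3 (value 3): max_ending_here = 20, max_so_far = 20
Position 4 (value 9): max_ending_here = 29, max_so_far = 29
Position 5 (value -3): max_ending_here = 26, max_so_far = 29

Maximum subarray: [9, 8, 3, 9]
Maximum sum: 29

The maximum subarray is [9, 8, 3, 9] with sum 29. This subarray runs from index 1 to index 4.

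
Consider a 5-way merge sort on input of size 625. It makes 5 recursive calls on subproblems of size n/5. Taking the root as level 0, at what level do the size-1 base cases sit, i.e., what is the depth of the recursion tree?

For divide and conquer with division factor 5:

Problem sizes at each level:
Level 0: 625
Level 1: 125
Level 2: 25
Level 3: 5
Level 4: 1

The root is level 0 and the size-1 base case is level 4 (the tree spans levels 0 through 4, i.e. 5 levels counting the root), so the depth is the number of divisions: log_5(625) = 4

The recursion tree depth is log_5(625) = 4. At each level, the problem size is divided by 5, so it takes 4 divisions to reduce to a base case of size 1. The algorithm makes 5 recursive calls at each level.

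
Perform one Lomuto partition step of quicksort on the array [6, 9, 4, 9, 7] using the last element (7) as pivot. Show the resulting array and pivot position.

Lomuto partition with pivot = 7:

Initial array: [6, 9, 4, 9, 7]

arr[0]=6 <= 7: swap with position 0, array becomes [6, 9, 4, 9, 7]
arr[1]=9 > 7: no swap
arr[2]=4 <= 7: swap with position 1, array becomes [6, 4, 9, 9, 7]
arr[3]=9 > 7: no swap

Place pivot at position 2: [6, 4, 7, 9, 9]
Pivot position: 2

After partitioning with pivot 7, the array becomes [6, 4, 7, 9, 9]. The pivot is placed at index 2. All elements to the left of the pivot are <= 7, and all elements to the right are > 7.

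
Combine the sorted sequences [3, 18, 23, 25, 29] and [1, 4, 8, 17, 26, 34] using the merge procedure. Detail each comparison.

Merging process:

Compare 3 vs 1: take 1 from right. Merged: [1]
Compare 3 vs 4: take 3 from left. Merged: [1, 3]
Compare 18 vs 4: take 4 from right. Merged: [1, 3, 4]
Compare 18 vs 8: take 8 from right. Merged: [1, 3, 4, 8]
Compare 18 vs 17: take 17 from right. Merged: [1, 3, 4, 8, 17]
Compare 18 vs 26: take 18 from left. Merged: [1, 3, 4, 8, 17, 18]
Compare 23 vs 26: take 23 from left. Merged: [1, 3, 4, 8, 17, 18, 23]
Compare 25 vs 26: take 25 from left. Merged: [1, 3, 4, 8, 17, 18, 23, 25]
Compare 29 vs 26: take 26 from right. Merged: [1, 3, 4, 8, 17, 18, 23, 25, 26]
Compare 29 vs 34: take 29 from left. Merged: [1, 3, 4, 8, 17, 18, 23, 25, 26, 29]
Append remaining from right: [34]. Merged: [1, 3, 4, 8, 17, 18, 23, 25, 26, 29, 34]

Final merged array: [1, 3, 4, 8, 17, 18, 23, 25, 26, 29, 34]
Total comparisons: 10

The merged array is [1, 3, 4, 8, 17, 18, 23, 25, 26, 29, 34], requiring 10 comparisons. The merge step runs in O(n) time where n is the total number of elements.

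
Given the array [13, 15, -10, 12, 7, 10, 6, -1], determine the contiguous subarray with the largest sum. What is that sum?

Using Kadane's algorithm on [13, 15, -10, 12, 7, 10, 6, -1]:

Scanning through the array:
Position 1 (value 15): max_ending_here = 28, max_so_far = 28
Position 2 (value -10): max_ending_here = 18, max_so_far = 28
Position 3 (value 12): max_ending_here = 30, max_so_far = 30
Position 4 (value 7): max_ending_here = 37, max_so_far = 37
Position 5 (value 10): max_ending_here = 47, max_so_far = 47
Position 6 (value 6): max_ending_here = 53, max_so_far = 53
Position 7 (value -1): max_ending_here = 52, max_so_far = 53

Maximum subarray: [13, 15, -10, 12, 7, 10, 6]
Maximum sum: 53

The maximum subarray is [13, 15, -10, 12, 7, 10, 6] with sum 53. This subarray runs from index 0 to index 6.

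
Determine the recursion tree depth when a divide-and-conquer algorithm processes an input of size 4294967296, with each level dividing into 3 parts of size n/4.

For divide and conquer with division factor 4:

Problem sizes at each level:
Level 0: 4294967296
Level 1: 1073741824
Level 2: 268435456
Level 3: 67108864
Level 4: 16777216
Level 5: 4194304
Level 6: 1048576
Level 7: 262144
Level 8: 65536
Level 9: 16384
Level 10: 4096
Level 11: 1024
Level 12: 256
Level 13: 64
Level 14: 16
Level 15: 4
Level 16: 1

The root is level 0 and the size-1 base case is level 16 (the tree spans levels 0 through 16, i.e. 17 levels counting the root), so the depth is the number of divisions: log_4(4294967296) = 16

The recursion tree depth is log_4(4294967296) = 16. At each level, the problem size is divided by 4, so it takes 16 divisions to reduce to a base case of size 1. The algorithm makes 3 recursive calls at each level.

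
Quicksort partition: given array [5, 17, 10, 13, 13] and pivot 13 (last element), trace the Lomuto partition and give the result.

Lomuto partition with pivot = 13:

Initial array: [5, 17, 10, 13, 13]

arr[0]=5 <= 13: swap with position 0, array becomes [5, 17, 10, 13, 13]
arr[1]=17 > 13: no swap
arr[2]=10 <= 13: swap with position 1, array becomes [5, 10, 17, 13, 13]
arr[3]=13 <= 13: swap with position 2, array becomes [5, 10, 13, 17, 13]

Place pivot at position 3: [5, 10, 13, 13, 17]
Pivot position: 3

After partitioning with pivot 13, the array becomes [5, 10, 13, 13, 17]. The pivot is placed at index 3. All elements to the left of the pivot are <= 13, and all elements to the right are > 13.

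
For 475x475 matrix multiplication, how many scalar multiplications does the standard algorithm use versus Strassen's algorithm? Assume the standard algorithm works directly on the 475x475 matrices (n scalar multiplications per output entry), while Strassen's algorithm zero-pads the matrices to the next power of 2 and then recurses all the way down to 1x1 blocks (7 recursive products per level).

Matrix multiplication for 475x475 matrices:

Strassen's algorithm requires power-of-2 dimensions. Pad 475x475 to 512x512 (next power of 2).

Standard algorithm: 475^3 = 107171875 multiplications
Strassen's algorithm: 7^(log2(512)) = 7^9 = 40353607 multiplications
Savings: 107171875 - 40353607 = 66818268 multiplications

Standard: 107171875 multiplications (475^3). Strassen: 40353607 multiplications (7^9, after padding to 512x512). Strassen reduces 8 recursive multiplications to 7 at each level.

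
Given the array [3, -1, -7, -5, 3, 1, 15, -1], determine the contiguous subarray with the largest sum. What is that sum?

Using Kadane's algorithm on [3, -1, -7, -5, 3, 1, 15, -1]:

Scanning through the array:
Position 1 (value -1): max_ending_here = 2, max_so_far = 3
Position 2 (value -7): max_ending_here = -5, max_so_far = 3
Position 3 (value -5): max_ending_here = -5, max_so_far = 3
Position 4 (value 3): max_ending_here = 3, max_so_far = 3
Position 5 (value 1): max_ending_here = 4, max_so_far = 4
Position 6 (value 15): max_ending_here = 19, max_so_far = 19
Position 7 (value -1): max_ending_here = 18, max_so_far = 19

Maximum subarray: [3, 1, 15]
Maximum sum: 19

The maximum subarray is [3, 1, 15] with sum 19. This subarray runs from index 4 to index 6.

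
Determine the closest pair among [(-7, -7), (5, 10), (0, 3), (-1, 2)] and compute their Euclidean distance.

Computing all pairwise distances among 4 points:

d((-7, -7), (5, 10)) = 20.8087
d((-7, -7), (0, 3)) = 12.2066
d((-7, -7), (-1, 2)) = 10.8167
d((5, 10), (0, 3)) = 8.6023
d((5, 10), (-1, 2)) = 10.0
d((0, 3), (-1, 2)) = 1.4142 <-- minimum

Closest pair: (0, 3) and (-1, 2) with distance 1.4142

The closest pair is (0, 3) and (-1, 2) with Euclidean distance 1.4142. For 4 points, brute-force pairwise comparison is shown above. For large n, the divide-and-conquer algorithm (sort by x, recurse on halves, check the dividing strip) achieves O(n log n).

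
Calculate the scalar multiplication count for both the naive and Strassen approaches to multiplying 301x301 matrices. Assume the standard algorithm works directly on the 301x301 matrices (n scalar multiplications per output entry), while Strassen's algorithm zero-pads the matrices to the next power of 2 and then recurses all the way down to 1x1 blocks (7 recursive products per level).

Matrix multiplication for 301x301 matrices:

Strassen's algorithm requires power-of-2 dimensions. Pad 301x301 to 512x512 (next power of 2).

Standard algorithm: 301^3 = 27270901 multiplications
Strassen's algorithm: 7^(log2(512)) = 7^9 = 40353607 multiplications
Difference: 27270901 - 40353607 = -13082706 (Strassen uses MORE here due to padding overhead — for small or just-over-power-of-2 n, padding can outweigh the per-level savings)

Standard: 27270901 multiplications (301^3). Strassen: 40353607 multiplications (7^9, after padding to 512x512). Strassen reduces 8 recursive multiplications to 7 at each level.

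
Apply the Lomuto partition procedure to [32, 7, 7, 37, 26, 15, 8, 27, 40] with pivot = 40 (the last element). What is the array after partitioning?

Lomuto partition with pivot = 40:

Initial array: [32, 7, 7, 37, 26, 15, 8, 27, 40]

arr[0]=32 <= 40: swap with position 0, array becomes [32, 7, 7, 37, 26, 15, 8, 27, 40]
arr[1]=7 <= 40: swap with position 1, array becomes [32, 7, 7, 37, 26, 15, 8, 27, 40]
arr[2]=7 <= 40: swap with position 2, array becomes [32, 7, 7, 37, 26, 15, 8, 27, 40]
arr[3]=37 <= 40: swap with position 3, array becomes [32, 7, 7, 37, 26, 15, 8, 27, 40]
arr[4]=26 <= 40: swap with position 4, array becomes [32, 7, 7, 37, 26, 15, 8, 27, 40]
arr[5]=15 <= 40: swap with position 5, array becomes [32, 7, 7, 37, 26, 15, 8, 27, 40]
arr[6]=8 <= 40: swap with position 6, array becomes [32, 7, 7, 37, 26, 15, 8, 27, 40]
arr[7]=27 <= 40: swap with position 7, array becomes [32, 7, 7, 37, 26, 15, 8, 27, 40]

Place pivot at position 8: [32, 7, 7, 37, 26, 15, 8, 27, 40]
Pivot position: 8

After partitioning with pivot 40, the array becomes [32, 7, 7, 37, 26, 15, 8, 27, 40]. The pivot is placed at index 8. All elements to the left of the pivot are <= 40, and all elements to the right are > 40.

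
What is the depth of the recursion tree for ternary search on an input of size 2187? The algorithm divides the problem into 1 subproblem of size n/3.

For divide and conquer with division factor 3:

Problem sizes at each level:
Level 0: 2187
Level 1: 729
Level 2: 243
Level 3: 81
Level 4: 27
Level 5: 9
Level 6: 3
Level 7: 1

The root is level 0 and the size-1 base case is level 7 (the tree spans levels 0 through 7, i.e. 8 levels counting the root), so the depth is the number of divisions: log_3(2187) = 7

The recursion tree depth is log_3(2187) = 7. At each level, the problem size is divided by 3, so it takes 7 divisions to reduce to a base case of size 1. The algorithm makes 1 recursive call at each level.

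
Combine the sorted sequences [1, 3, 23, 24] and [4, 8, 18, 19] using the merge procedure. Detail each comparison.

Merging process:

Compare 1 vs 4: take 1 from left. Merged: [1]
Compare 3 vs 4: take 3 from left. Merged: [1, 3]
Compare 23 vs 4: take 4 from right. Merged: [1, 3, 4]
Compare 23 vs 8: take 8 from right. Merged: [1, 3, 4, 8]
Compare 23 vs 18: take 18 from right. Merged: [1, 3, 4, 8, 18]
Compare 23 vs 19: take 19 from right. Merged: [1, 3, 4, 8, 18, 19]
Append remaining from left: [23, 24]. Merged: [1, 3, 4, 8, 18, 19, 23, 24]

Final merged array: [1, 3, 4, 8, 18, 19, 23, 24]
Total comparisons: 6

The merged array is [1, 3, 4, 8, 18, 19, 23, 24], requiring 6 comparisons. The merge step runs in O(n) time where n is the total number of elements.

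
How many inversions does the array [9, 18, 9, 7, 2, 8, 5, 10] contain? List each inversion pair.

Finding inversions in [9, 18, 9, 7, 2, 8, 5, 10]:

(0, 3): arr[0]=9 > arr[3]=7
(0, 4): arr[0]=9 > arr[4]=2
(0, 5): arr[0]=9 > arr[5]=8
(0, 6): arr[0]=9 > arr[6]=5
(1, 2): arr[1]=18 > arr[2]=9
(1, 3): arr[1]=18 > arr[3]=7
(1, 4): arr[1]=18 > arr[4]=2
(1, 5): arr[1]=18 > arr[5]=8
(1, 6): arr[1]=18 > arr[6]=5
(1, 7): arr[1]=18 > arr[7]=10
(2, 3): arr[2]=9 > arr[3]=7
(2, 4): arr[2]=9 > arr[4]=2
(2, 5): arr[2]=9 > arr[5]=8
(2, 6): arr[2]=9 > arr[6]=5
(3, 4): arr[3]=7 > arr[4]=2
(3, 6): arr[3]=7 > arr[6]=5
(5, 6): arr[5]=8 > arr[6]=5

Total inversions: 17

The array has 17 inversion(s): (0,3), (0,4), (0,5), (0,6), (1,2), (1,3), (1,4), (1,5), (1,6), (1,7), (2,3), (2,4), (2,5), (2,6), (3,4), (3,6), (5,6). Each pair (i,j) satisfies i < j and arr[i] > arr[j].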